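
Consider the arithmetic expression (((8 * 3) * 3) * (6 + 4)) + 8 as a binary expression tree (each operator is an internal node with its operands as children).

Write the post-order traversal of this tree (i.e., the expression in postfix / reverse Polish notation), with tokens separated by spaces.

8 3 * 3 * 6 4 + * 8 +

Post-order on an expression tree gives postfix notation: for each operator, emit left operand, right operand, then the operator.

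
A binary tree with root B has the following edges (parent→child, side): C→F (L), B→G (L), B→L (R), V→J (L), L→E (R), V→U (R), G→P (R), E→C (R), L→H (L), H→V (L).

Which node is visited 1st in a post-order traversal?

P

Post-order visits the left subtree, then the right subtree, then the node.
At B: go left to G.
  At G: no left child.
  At G: go right to P.
    P is a leaf — visit P.
  Visit G.
At B: go right to L.
  At L: go left to H.
    At H: go left to V.
      At V: go left to J.
        J is a leaf — visit J.
      At V: go right to U.
        U is a leaf — visit U.
      Visit V.
    At H: no right child.
    Visit H.
  At L: go right to E.
    At E: no left child.
    At E: go right to C.
      At C: go left to F.
        F is a leaf — visit F.
      At C: no right child.
      Visit C.
    Visit E.
  Visit L.
Visit B.
Full post-order sequence: P, G, J, U, V, H, F, C, E, L, B.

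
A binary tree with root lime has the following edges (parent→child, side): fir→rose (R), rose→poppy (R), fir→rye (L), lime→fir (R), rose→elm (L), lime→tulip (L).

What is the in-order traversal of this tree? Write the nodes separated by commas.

tulip, lime, rye, fir, elm, rose, poppy

In-order visits the left subtree, then the node, then the right subtree.
At lime: go left to tulip.
  tulip is a leaf — visit tulip.
Visit lime.
At lime: go right to fir.
  At fir: go left to rye.
    rye is a leaf — visit rye.
  Visit fir.
  At fir: go right to rose.
    At rose: go left to elm.
      elm is a leaf — visit elm.
    Visit rose.
    At rose: go right to poppy.
      poppy is a leaf — visit poppy.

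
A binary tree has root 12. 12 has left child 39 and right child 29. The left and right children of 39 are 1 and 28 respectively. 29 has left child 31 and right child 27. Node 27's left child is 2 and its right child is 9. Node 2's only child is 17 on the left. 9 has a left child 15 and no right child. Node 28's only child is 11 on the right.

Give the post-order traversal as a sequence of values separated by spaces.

1 11 28 39 31 17 2 15 9 27 29 12

Post-order visits the left subtree, then the right subtree, then the node.
At 12: go left to 39.
  At 39: go left to 1.
    1 is a leaf — visit 1.
  At 39: go right to 28.
    At 28: no left child.
    At 28: go right to 11.
      11 is a leaf — visit 11.
    Visit 28.
  Visit 39.
At 12: go right to 29.
  At 29: go left to 31.
    31 is a leaf — visit 31.
  At 29: go right to 27.
    At 27: go left to 2.
      At 2: go left to 17.
        17 is a leaf — visit 17.
      At 2: no right child.
      Visit 2.
    At 27: go right to 9.
      At 9: go left to 15.
        15 is a leaf — visit 15.
      At 9: no right child.
      Visit 9.
    Visit 27.
  Visit 29.
Visit 12.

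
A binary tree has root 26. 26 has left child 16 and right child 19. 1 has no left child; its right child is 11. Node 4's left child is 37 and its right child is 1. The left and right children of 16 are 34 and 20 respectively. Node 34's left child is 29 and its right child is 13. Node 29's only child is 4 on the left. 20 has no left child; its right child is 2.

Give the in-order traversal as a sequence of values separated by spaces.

37 4 1 11 29 34 13 16 20 2 26 19

In-order visits the left subtree, then the node, then the right subtree.
At 26: go left to 16.
  At 16: go left to 34.
    At 34: go left to 29.
      At 29: go left to 4.
        At 4: go left to 37.
          37 is a leaf — visit 37.
        Visit 4.
        At 4: go right to 1.
          At 1: no left child.
          Visit 1.
          At 1: go right to 11.
            11 is a leaf — visit 11.
      Visit 29.
      At 29: no right child.
    Visit 34.
    At 34: go right to 13.
      13 is a leaf — visit 13.
  Visit 16.
  At 16: go right to 20.
    At 20: no left child.
    Visit 20.
    At 20: go right to 2.
      2 is a leaf — visit 2.
Visit 26.
At 26: go right to 19.
  19 is a leaf — visit 19.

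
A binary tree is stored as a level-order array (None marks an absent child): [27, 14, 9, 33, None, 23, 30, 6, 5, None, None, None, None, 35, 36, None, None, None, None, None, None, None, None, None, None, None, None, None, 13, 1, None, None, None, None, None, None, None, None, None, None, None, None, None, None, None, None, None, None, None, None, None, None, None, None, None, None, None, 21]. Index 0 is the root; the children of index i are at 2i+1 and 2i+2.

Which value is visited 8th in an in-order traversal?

In-order visits the left subtree, then the node, then the right subtree.
At 27: go left to 14.
  At 14: go left to 33.
    At 33: go left to 6.
      6 is a leaf — visit 6.
    Visit 33.
    At 33: go right to 5.
      5 is a leaf — visit 5.
  Visit 14.
  At 14: no right child.
Visit 27.
At 27: go right to 9.
  At 9: go left to 23.
    23 is a leaf — visit 23.
  Visit 9.
  At 9: go right to 30.
    At 30: go left to 35.
      At 35: no left child.
      Visit 35.
      At 35: go right to 13.
        At 13: go left to 21.
          21 is a leaf — visit 21.
        Visit 13.
        At 13: no right child.
    Visit 30.
    At 30: go right to 36.
      At 36: go left to 1.
        1 is a leaf — visit 1.
      Visit 36.
      At 36: no right child.
Full in-order sequence: 6, 33, 5, 14, 27, 23, 9, 35, 21, 13, 30, 1, 36.

35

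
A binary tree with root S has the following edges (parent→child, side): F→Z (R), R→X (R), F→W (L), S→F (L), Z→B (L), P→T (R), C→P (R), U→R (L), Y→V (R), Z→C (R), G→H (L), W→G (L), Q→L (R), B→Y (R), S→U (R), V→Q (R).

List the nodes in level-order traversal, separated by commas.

S, F, U, W, Z, R, G, B, C, X, H, Y, P, V, T, Q, L

Level-order visits nodes level by level from the root, left to right within each level.
Level 0: S
Level 1: F, U
Level 2: W, Z, R
Level 3: G, B, C, X
Level 4: H, Y, P
Level 5: V, T
Level 6: Q
Level 7: L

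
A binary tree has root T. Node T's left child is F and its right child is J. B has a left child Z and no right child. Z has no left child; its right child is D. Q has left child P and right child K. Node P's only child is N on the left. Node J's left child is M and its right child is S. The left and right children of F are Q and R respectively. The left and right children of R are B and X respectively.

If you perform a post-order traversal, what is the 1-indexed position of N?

1

Post-order visits the left subtree, then the right subtree, then the node.
At T: go left to F.
  At F: go left to Q.
    At Q: go left to P.
      At P: go left to N.
        N is a leaf — visit N.
      At P: no right child.
      Visit P.
    At Q: go right to K.
      K is a leaf — visit K.
    Visit Q.
  At F: go right to R.
    At R: go left to B.
      At B: go left to Z.
        At Z: no left child.
        At Z: go right to D.
          D is a leaf — visit D.
        Visit Z.
      At B: no right child.
      Visit B.
    At R: go right to X.
      X is a leaf — visit X.
    Visit R.
  Visit F.
At T: go right to J.
  At J: go left to M.
    M is a leaf — visit M.
  At J: go right to S.
    S is a leaf — visit S.
  Visit J.
Visit T.
Full post-order sequence: N, P, K, Q, D, Z, B, X, R, F, M, S, J, T.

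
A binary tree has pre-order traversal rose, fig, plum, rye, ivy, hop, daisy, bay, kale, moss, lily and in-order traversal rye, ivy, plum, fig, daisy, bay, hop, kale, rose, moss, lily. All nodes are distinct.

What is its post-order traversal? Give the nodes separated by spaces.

The first element of pre-order is the root; it splits in-order into left and right subtrees.
Root rose: left subtree has 8 nodes {rye, ivy, plum, fig, daisy, bay, hop, kale}, right has 2 {moss, lily}.
  Root fig: left subtree has 3 nodes {rye, ivy, plum}, right has 4 {daisy, bay, hop, kale}.
    Root plum: left subtree has 2 nodes {rye, ivy}, right has 0 { }.
      Root rye: left subtree has 0 nodes { }, right has 1 {ivy}.
    Root hop: left subtree has 2 nodes {daisy, bay}, right has 1 {kale}.
      Root daisy: left subtree has 0 nodes { }, right has 1 {bay}.
  Root moss: left subtree has 0 nodes { }, right has 1 {lily}.

ivy rye plum bay daisy kale hop fig lily moss rose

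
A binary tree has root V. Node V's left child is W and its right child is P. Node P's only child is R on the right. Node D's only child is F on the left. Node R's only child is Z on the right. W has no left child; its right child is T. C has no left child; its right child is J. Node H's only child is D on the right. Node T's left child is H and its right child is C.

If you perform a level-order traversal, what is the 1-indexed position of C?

7

Level-order visits nodes level by level from the root, left to right within each level.
Level 0: V
Level 1: W, P
Level 2: T, R
Level 3: H, C, Z
Level 4: D, J
Level 5: F
Full level-order sequence: V, W, P, T, R, H, C, Z, D, J, F.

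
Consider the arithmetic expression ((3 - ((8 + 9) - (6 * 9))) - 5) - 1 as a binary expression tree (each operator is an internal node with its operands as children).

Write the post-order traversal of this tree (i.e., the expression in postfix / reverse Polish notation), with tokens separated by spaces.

Post-order on an expression tree gives postfix notation: for each operator, emit left operand, right operand, then the operator.

3 8 9 + 6 9 * - - 5 - 1 -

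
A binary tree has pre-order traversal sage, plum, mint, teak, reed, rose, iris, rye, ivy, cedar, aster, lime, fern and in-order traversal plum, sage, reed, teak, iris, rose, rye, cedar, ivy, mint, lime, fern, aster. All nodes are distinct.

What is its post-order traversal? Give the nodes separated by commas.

plum, reed, iris, cedar, ivy, rye, rose, teak, fern, lime, aster, mint, sage

The first element of pre-order is the root; it splits in-order into left and right subtrees.
Root sage: left subtree has 1 node {plum}, right has 11 {reed, teak, iris, rose, rye, cedar, ivy, mint, lime, fern, aster}.
  Root mint: left subtree has 7 nodes {reed, teak, iris, rose, rye, cedar, ivy}, right has 3 {lime, fern, aster}.
    Root teak: left subtree has 1 node {reed}, right has 5 {iris, rose, rye, cedar, ivy}.
      Root rose: left subtree has 1 node {iris}, right has 3 {rye, cedar, ivy}.
        Root rye: left subtree has 0 nodes { }, right has 2 {cedar, ivy}.
          Root ivy: left subtree has 1 node {cedar}, right has 0 { }.
    Root aster: left subtree has 2 nodes {lime, fern}, right has 0 { }.
      Root lime: left subtree has 0 nodes { }, right has 1 {fern}.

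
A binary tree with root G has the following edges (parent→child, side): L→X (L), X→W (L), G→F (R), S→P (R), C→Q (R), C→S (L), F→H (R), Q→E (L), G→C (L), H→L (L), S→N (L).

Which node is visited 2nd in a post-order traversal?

P

Post-order visits the left subtree, then the right subtree, then the node.
At G: go left to C.
  At C: go left to S.
    At S: go left to N.
      N is a leaf — visit N.
    At S: go right to P.
      P is a leaf — visit P.
    Visit S.
  At C: go right to Q.
    At Q: go left to E.
      E is a leaf — visit E.
    At Q: no right child.
    Visit Q.
  Visit C.
At G: go right to F.
  At F: no left child.
  At F: go right to H.
    At H: go left to L.
      At L: go left to X.
        At X: go left to W.
          W is a leaf — visit W.
        At X: no right child.
        Visit X.
      At L: no right child.
      Visit L.
    At H: no right child.
    Visit H.
  Visit F.
Visit G.
Full post-order sequence: N, P, S, E, Q, C, W, X, L, H, F, G.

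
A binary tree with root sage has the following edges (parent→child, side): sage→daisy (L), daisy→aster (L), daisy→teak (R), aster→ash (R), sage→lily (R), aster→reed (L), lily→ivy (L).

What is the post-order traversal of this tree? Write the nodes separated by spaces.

Post-order visits the left subtree, then the right subtree, then the node.
At sage: go left to daisy.
  At daisy: go left to aster.
    At aster: go left to reed.
      reed is a leaf — visit reed.
    At aster: go right to ash.
      ash is a leaf — visit ash.
    Visit aster.
  At daisy: go right to teak.
    teak is a leaf — visit teak.
  Visit daisy.
At sage: go right to lily.
  At lily: go left to ivy.
    ivy is a leaf — visit ivy.
  At lily: no right child.
  Visit lily.
Visit sage.

reed ash aster teak daisy ivy lily sage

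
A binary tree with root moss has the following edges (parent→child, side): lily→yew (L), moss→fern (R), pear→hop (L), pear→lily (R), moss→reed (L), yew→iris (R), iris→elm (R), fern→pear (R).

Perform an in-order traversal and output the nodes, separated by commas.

reed, moss, fern, hop, pear, yew, iris, elm, lily

In-order visits the left subtree, then the node, then the right subtree.
At moss: go left to reed.
  reed is a leaf — visit reed.
Visit moss.
At moss: go right to fern.
  At fern: no left child.
  Visit fern.
  At fern: go right to pear.
    At pear: go left to hop.
      hop is a leaf — visit hop.
    Visit pear.
    At pear: go right to lily.
      At lily: go left to yew.
        At yew: no left child.
        Visit yew.
        At yew: go right to iris.
          At iris: no left child.
          Visit iris.
          At iris: go right to elm.
            elm is a leaf — visit elm.
      Visit lily.
      At lily: no right child.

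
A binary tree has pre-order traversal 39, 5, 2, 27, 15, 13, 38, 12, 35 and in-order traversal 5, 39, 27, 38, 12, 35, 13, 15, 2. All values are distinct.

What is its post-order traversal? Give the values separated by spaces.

5 35 12 38 13 15 27 2 39

The first element of pre-order is the root; it splits in-order into left and right subtrees.
Root 39: left subtree has 1 node {5}, right has 7 {27, 38, 12, 35, 13, 15, 2}.
  Root 2: left subtree has 6 nodes {27, 38, 12, 35, 13, 15}, right has 0 { }.
    Root 27: left subtree has 0 nodes { }, right has 5 {38, 12, 35, 13, 15}.
      Root 15: left subtree has 4 nodes {38, 12, 35, 13}, right has 0 { }.
        Root 13: left subtree has 3 nodes {38, 12, 35}, right has 0 { }.
          Root 38: left subtree has 0 nodes { }, right has 2 {12, 35}.
            Root 12: left subtree has 0 nodes { }, right has 1 {35}.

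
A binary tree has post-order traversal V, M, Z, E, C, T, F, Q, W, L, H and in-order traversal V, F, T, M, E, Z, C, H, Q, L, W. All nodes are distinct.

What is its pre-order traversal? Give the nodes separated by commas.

H, F, V, T, C, E, M, Z, L, Q, W

The last element of post-order is the root; it splits in-order into left and right subtrees.
Root H: left subtree has 7 nodes {V, F, T, M, E, Z, C}, right has 3 {Q, L, W}.
  Root F: left subtree has 1 node {V}, right has 5 {T, M, E, Z, C}.
    Root T: left subtree has 0 nodes { }, right has 4 {M, E, Z, C}.
      Root C: left subtree has 3 nodes {M, E, Z}, right has 0 { }.
        Root E: left subtree has 1 node {M}, right has 1 {Z}.
  Root L: left subtree has 1 node {Q}, right has 1 {W}.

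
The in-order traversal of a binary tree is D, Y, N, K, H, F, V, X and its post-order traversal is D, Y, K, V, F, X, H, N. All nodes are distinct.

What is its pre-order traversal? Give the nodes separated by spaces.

The last element of post-order is the root; it splits in-order into left and right subtrees.
Root N: left subtree has 2 nodes {D, Y}, right has 5 {K, H, F, V, X}.
  Root Y: left subtree has 1 node {D}, right has 0 { }.
  Root H: left subtree has 1 node {K}, right has 3 {F, V, X}.
    Root X: left subtree has 2 nodes {F, V}, right has 0 { }.
      Root F: left subtree has 0 nodes { }, right has 1 {V}.

N Y D H K X F V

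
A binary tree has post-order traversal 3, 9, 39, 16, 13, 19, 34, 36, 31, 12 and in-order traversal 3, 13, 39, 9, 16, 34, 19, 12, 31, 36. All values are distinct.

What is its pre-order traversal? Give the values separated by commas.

12, 34, 13, 3, 16, 39, 9, 19, 31, 36

The last element of post-order is the root; it splits in-order into left and right subtrees.
Root 12: left subtree has 7 nodes {3, 13, 39, 9, 16, 34, 19}, right has 2 {31, 36}.
  Root 34: left subtree has 5 nodes {3, 13, 39, 9, 16}, right has 1 {19}.
    Root 13: left subtree has 1 node {3}, right has 3 {39, 9, 16}.
      Root 16: left subtree has 2 nodes {39, 9}, right has 0 { }.
        Root 39: left subtree has 0 nodes { }, right has 1 {9}.
  Root 31: left subtree has 0 nodes { }, right has 1 {36}.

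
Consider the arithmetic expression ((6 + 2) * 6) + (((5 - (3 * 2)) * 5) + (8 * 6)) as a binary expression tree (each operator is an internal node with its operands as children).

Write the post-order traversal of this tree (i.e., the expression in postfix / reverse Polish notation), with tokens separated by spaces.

Post-order on an expression tree gives postfix notation: for each operator, emit left operand, right operand, then the operator.

6 2 + 6 * 5 3 2 * - 5 * 8 6 * + +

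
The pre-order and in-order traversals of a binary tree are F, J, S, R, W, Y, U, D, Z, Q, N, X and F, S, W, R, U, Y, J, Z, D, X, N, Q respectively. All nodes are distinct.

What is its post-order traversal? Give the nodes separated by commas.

W, U, Y, R, S, Z, X, N, Q, D, J, F

The first element of pre-order is the root; it splits in-order into left and right subtrees.
Root F: left subtree has 0 nodes { }, right has 11 {S, W, R, U, Y, J, Z, D, X, N, Q}.
  Root J: left subtree has 5 nodes {S, W, R, U, Y}, right has 5 {Z, D, X, N, Q}.
    Root S: left subtree has 0 nodes { }, right has 4 {W, R, U, Y}.
      Root R: left subtree has 1 node {W}, right has 2 {U, Y}.
        Root Y: left subtree has 1 node {U}, right has 0 { }.
    Root D: left subtree has 1 node {Z}, right has 3 {X, N, Q}.
      Root Q: left subtree has 2 nodes {X, N}, right has 0 { }.
        Root N: left subtree has 1 node {X}, right has 0 { }.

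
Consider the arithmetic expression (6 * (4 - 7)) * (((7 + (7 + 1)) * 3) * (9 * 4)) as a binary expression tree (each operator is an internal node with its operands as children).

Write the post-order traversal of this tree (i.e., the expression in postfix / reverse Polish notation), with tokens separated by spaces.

6 4 7 - * 7 7 1 + + 3 * 9 4 * * *

Post-order on an expression tree gives postfix notation: for each operator, emit left operand, right operand, then the operator.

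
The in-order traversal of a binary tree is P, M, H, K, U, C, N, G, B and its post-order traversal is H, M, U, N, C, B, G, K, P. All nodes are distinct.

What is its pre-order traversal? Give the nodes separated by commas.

P, K, M, H, G, C, U, N, B

The last element of post-order is the root; it splits in-order into left and right subtrees.
Root P: left subtree has 0 nodes { }, right has 8 {M, H, K, U, C, N, G, B}.
  Root K: left subtree has 2 nodes {M, H}, right has 5 {U, C, N, G, B}.
    Root M: left subtree has 0 nodes { }, right has 1 {H}.
    Root G: left subtree has 3 nodes {U, C, N}, right has 1 {B}.
      Root C: left subtree has 1 node {U}, right has 1 {N}.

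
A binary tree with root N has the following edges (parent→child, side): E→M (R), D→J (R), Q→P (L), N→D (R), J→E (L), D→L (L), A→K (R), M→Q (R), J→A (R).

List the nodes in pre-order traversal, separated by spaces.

N D L J E M Q P A K

Pre-order visits the node, then its left subtree, then its right subtree.
Visit N.
At N: no left child.
At N: go right to D.
  Visit D.
  At D: go left to L.
    L is a leaf — visit L.
  At D: go right to J.
    Visit J.
    At J: go left to E.
      Visit E.
      At E: no left child.
      At E: go right to M.
        Visit M.
        At M: no left child.
        At M: go right to Q.
          Visit Q.
          At Q: go left to P.
            P is a leaf — visit P.
          At Q: no right child.
    At J: go right to A.
      Visit A.
      At A: no left child.
      At A: go right to K.
        K is a leaf — visit K.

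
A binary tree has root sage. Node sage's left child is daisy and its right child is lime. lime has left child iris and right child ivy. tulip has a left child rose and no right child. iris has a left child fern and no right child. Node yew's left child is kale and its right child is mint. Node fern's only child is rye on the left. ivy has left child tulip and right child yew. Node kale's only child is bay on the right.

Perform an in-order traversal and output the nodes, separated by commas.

daisy, sage, rye, fern, iris, lime, rose, tulip, ivy, kale, bay, yew, mint

In-order visits the left subtree, then the node, then the right subtree.
At sage: go left to daisy.
  daisy is a leaf — visit daisy.
Visit sage.
At sage: go right to lime.
  At lime: go left to iris.
    At iris: go left to fern.
      At fern: go left to rye.
        rye is a leaf — visit rye.
      Visit fern.
      At fern: no right child.
    Visit iris.
    At iris: no right child.
  Visit lime.
  At lime: go right to ivy.
    At ivy: go left to tulip.
      At tulip: go left to rose.
        rose is a leaf — visit rose.
      Visit tulip.
      At tulip: no right child.
    Visit ivy.
    At ivy: go right to yew.
      At yew: go left to kale.
        At kale: no left child.
        Visit kale.
        At kale: go right to bay.
          bay is a leaf — visit bay.
      Visit yew.
      At yew: go right to mint.
        mint is a leaf — visit mint.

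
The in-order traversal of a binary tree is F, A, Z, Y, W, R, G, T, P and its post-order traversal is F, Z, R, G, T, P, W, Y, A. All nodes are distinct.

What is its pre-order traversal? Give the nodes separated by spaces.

A F Y Z W P T G R

The last element of post-order is the root; it splits in-order into left and right subtrees.
Root A: left subtree has 1 node {F}, right has 7 {Z, Y, W, R, G, T, P}.
  Root Y: left subtree has 1 node {Z}, right has 5 {W, R, G, T, P}.
    Root W: left subtree has 0 nodes { }, right has 4 {R, G, T, P}.
      Root P: left subtree has 3 nodes {R, G, T}, right has 0 { }.
        Root T: left subtree has 2 nodes {R, G}, right has 0 { }.
          Root G: left subtree has 1 node {R}, right has 0 { }.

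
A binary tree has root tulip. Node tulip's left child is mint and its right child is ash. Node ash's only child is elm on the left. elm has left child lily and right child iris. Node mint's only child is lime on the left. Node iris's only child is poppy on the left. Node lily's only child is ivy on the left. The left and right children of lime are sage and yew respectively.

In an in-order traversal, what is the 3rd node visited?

In-order visits the left subtree, then the node, then the right subtree.
At tulip: go left to mint.
  At mint: go left to lime.
    At lime: go left to sage.
      sage is a leaf — visit sage.
    Visit lime.
    At lime: go right to yew.
      yew is a leaf — visit yew.
  Visit mint.
  At mint: no right child.
Visit tulip.
At tulip: go right to ash.
  At ash: go left to elm.
    At elm: go left to lily.
      At lily: go left to ivy.
        ivy is a leaf — visit ivy.
      Visit lily.
      At lily: no right child.
    Visit elm.
    At elm: go right to iris.
      At iris: go left to poppy.
        poppy is a leaf — visit poppy.
      Visit iris.
      At iris: no right child.
  Visit ash.
  At ash: no right child.
Full in-order sequence: sage, lime, yew, mint, tulip, ivy, lily, elm, poppy, iris, ash.

yew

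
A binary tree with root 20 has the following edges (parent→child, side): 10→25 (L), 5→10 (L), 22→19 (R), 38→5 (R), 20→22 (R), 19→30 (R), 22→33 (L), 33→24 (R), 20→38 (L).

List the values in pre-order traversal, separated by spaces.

20 38 5 10 25 22 33 24 19 30

Pre-order visits the node, then its left subtree, then its right subtree.
Visit 20.
At 20: go left to 38.
  Visit 38.
  At 38: no left child.
  At 38: go right to 5.
    Visit 5.
    At 5: go left to 10.
      Visit 10.
      At 10: go left to 25.
        25 is a leaf — visit 25.
      At 10: no right child.
    At 5: no right child.
At 20: go right to 22.
  Visit 22.
  At 22: go left to 33.
    Visit 33.
    At 33: no left child.
    At 33: go right to 24.
      24 is a leaf — visit 24.
  At 22: go right to 19.
    Visit 19.
    At 19: no left child.
    At 19: go right to 30.
      30 is a leaf — visit 30.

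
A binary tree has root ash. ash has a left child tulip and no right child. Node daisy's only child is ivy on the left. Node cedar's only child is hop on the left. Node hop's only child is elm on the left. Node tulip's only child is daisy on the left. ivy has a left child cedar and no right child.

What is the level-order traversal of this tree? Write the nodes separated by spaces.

Level-order visits nodes level by level from the root, left to right within each level.
Level 0: ash
Level 1: tulip
Level 2: daisy
Level 3: ivy
Level 4: cedar
Level 5: hop
Level 6: elm

ash tulip daisy ivy cedar hop elm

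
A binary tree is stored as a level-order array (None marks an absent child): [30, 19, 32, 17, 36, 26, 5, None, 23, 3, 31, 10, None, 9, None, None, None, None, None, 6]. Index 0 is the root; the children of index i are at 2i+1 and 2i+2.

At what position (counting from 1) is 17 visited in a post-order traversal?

2

Post-order visits the left subtree, then the right subtree, then the node.
At 30: go left to 19.
  At 19: go left to 17.
    At 17: no left child.
    At 17: go right to 23.
      23 is a leaf — visit 23.
    Visit 17.
  At 19: go right to 36.
    At 36: go left to 3.
      At 3: go left to 6.
        6 is a leaf — visit 6.
      At 3: no right child.
      Visit 3.
    At 36: go right to 31.
      31 is a leaf — visit 31.
    Visit 36.
  Visit 19.
At 30: go right to 32.
  At 32: go left to 26.
    At 26: go left to 10.
      10 is a leaf — visit 10.
    At 26: no right child.
    Visit 26.
  At 32: go right to 5.
    At 5: go left to 9.
      9 is a leaf — visit 9.
    At 5: no right child.
    Visit 5.
  Visit 32.
Visit 30.
Full post-order sequence: 23, 17, 6, 3, 31, 36, 19, 10, 26, 9, 5, 32, 30.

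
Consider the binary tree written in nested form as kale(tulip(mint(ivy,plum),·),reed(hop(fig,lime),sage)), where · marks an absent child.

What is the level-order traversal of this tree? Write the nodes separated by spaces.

Level-order visits nodes level by level from the root, left to right within each level.
Level 0: kale
Level 1: tulip, reed
Level 2: mint, hop, sage
Level 3: ivy, plum, fig, lime

kale tulip reed mint hop sage ivy plum fig lime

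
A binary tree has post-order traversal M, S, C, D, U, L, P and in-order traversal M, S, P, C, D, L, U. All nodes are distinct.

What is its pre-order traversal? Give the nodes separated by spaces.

The last element of post-order is the root; it splits in-order into left and right subtrees.
Root P: left subtree has 2 nodes {M, S}, right has 4 {C, D, L, U}.
  Root S: left subtree has 1 node {M}, right has 0 { }.
  Root L: left subtree has 2 nodes {C, D}, right has 1 {U}.
    Root D: left subtree has 1 node {C}, right has 0 { }.

P S M L D C U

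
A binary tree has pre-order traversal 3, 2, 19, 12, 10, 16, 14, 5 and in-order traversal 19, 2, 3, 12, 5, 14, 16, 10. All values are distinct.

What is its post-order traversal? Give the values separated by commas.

19, 2, 5, 14, 16, 10, 12, 3

The first element of pre-order is the root; it splits in-order into left and right subtrees.
Root 3: left subtree has 2 nodes {19, 2}, right has 5 {12, 5, 14, 16, 10}.
  Root 2: left subtree has 1 node {19}, right has 0 { }.
  Root 12: left subtree has 0 nodes { }, right has 4 {5, 14, 16, 10}.
    Root 10: left subtree has 3 nodes {5, 14, 16}, right has 0 { }.
      Root 16: left subtree has 2 nodes {5, 14}, right has 0 { }.
        Root 14: left subtree has 1 node {5}, right has 0 { }.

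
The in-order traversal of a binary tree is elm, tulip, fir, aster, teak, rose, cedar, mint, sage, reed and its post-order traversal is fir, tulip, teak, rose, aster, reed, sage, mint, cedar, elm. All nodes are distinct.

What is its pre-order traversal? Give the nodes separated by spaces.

elm cedar aster tulip fir rose teak mint sage reed

The last element of post-order is the root; it splits in-order into left and right subtrees.
Root elm: left subtree has 0 nodes { }, right has 9 {tulip, fir, aster, teak, rose, cedar, mint, sage, reed}.
  Root cedar: left subtree has 5 nodes {tulip, fir, aster, teak, rose}, right has 3 {mint, sage, reed}.
    Root aster: left subtree has 2 nodes {tulip, fir}, right has 2 {teak, rose}.
      Root tulip: left subtree has 0 nodes { }, right has 1 {fir}.
      Root rose: left subtree has 1 node {teak}, right has 0 { }.
    Root mint: left subtree has 0 nodes { }, right has 2 {sage, reed}.
      Root sage: left subtree has 0 nodes { }, right has 1 {reed}.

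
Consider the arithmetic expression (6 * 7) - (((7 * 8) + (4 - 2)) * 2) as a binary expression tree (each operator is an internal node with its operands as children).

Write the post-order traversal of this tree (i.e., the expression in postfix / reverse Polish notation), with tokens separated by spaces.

Post-order on an expression tree gives postfix notation: for each operator, emit left operand, right operand, then the operator.

6 7 * 7 8 * 4 2 - + 2 * -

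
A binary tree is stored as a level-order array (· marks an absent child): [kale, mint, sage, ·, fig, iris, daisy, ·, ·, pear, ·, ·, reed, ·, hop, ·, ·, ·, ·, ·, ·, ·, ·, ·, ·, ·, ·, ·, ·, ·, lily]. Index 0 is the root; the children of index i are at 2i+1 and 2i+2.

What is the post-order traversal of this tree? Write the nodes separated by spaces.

Post-order visits the left subtree, then the right subtree, then the node.
At kale: go left to mint.
  At mint: no left child.
  At mint: go right to fig.
    At fig: go left to pear.
      pear is a leaf — visit pear.
    At fig: no right child.
    Visit fig.
  Visit mint.
At kale: go right to sage.
  At sage: go left to iris.
    At iris: no left child.
    At iris: go right to reed.
      reed is a leaf — visit reed.
    Visit iris.
  At sage: go right to daisy.
    At daisy: no left child.
    At daisy: go right to hop.
      At hop: no left child.
      At hop: go right to lily.
        lily is a leaf — visit lily.
      Visit hop.
    Visit daisy.
  Visit sage.
Visit kale.

pear fig mint reed iris lily hop daisy sage kale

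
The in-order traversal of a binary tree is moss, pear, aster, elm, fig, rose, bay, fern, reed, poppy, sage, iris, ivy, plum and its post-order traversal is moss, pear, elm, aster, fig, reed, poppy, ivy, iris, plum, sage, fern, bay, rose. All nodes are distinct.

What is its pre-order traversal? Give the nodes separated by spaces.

rose fig aster pear moss elm bay fern sage poppy reed plum iris ivy

The last element of post-order is the root; it splits in-order into left and right subtrees.
Root rose: left subtree has 5 nodes {moss, pear, aster, elm, fig}, right has 8 {bay, fern, reed, poppy, sage, iris, ivy, plum}.
  Root fig: left subtree has 4 nodes {moss, pear, aster, elm}, right has 0 { }.
    Root aster: left subtree has 2 nodes {moss, pear}, right has 1 {elm}.
      Root pear: left subtree has 1 node {moss}, right has 0 { }.
  Root bay: left subtree has 0 nodes { }, right has 7 {fern, reed, poppy, sage, iris, ivy, plum}.
    Root fern: left subtree has 0 nodes { }, right has 6 {reed, poppy, sage, iris, ivy, plum}.
      Root sage: left subtree has 2 nodes {reed, poppy}, right has 3 {iris, ivy, plum}.
        Root poppy: left subtree has 1 node {reed}, right has 0 { }.
        Root plum: left subtree has 2 nodes {iris, ivy}, right has 0 { }.
          Root iris: left subtree has 0 nodes { }, right has 1 {ivy}.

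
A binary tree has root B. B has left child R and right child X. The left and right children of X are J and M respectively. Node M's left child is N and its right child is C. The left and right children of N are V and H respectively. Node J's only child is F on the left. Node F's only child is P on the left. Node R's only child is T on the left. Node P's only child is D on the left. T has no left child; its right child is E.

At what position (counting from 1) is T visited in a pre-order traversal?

3

Pre-order visits the node, then its left subtree, then its right subtree.
Visit B.
At B: go left to R.
  Visit R.
  At R: go left to T.
    Visit T.
    At T: no left child.
    At T: go right to E.
      E is a leaf — visit E.
  At R: no right child.
At B: go right to X.
  Visit X.
  At X: go left to J.
    Visit J.
    At J: go left to F.
      Visit F.
      At F: go left to P.
        Visit P.
        At P: go left to D.
          D is a leaf — visit D.
        At P: no right child.
      At F: no right child.
    At J: no right child.
  At X: go right to M.
    Visit M.
    At M: go left to N.
      Visit N.
      At N: go left to V.
        V is a leaf — visit V.
      At N: go right to H.
        H is a leaf — visit H.
    At M: go right to C.
      C is a leaf — visit C.
Full pre-order sequence: B, R, T, E, X, J, F, P, D, M, N, V, H, C.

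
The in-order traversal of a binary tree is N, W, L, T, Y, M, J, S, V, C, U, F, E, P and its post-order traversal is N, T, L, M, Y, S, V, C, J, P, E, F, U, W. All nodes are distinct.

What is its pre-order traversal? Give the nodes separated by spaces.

W N U J Y L T M C V S F E P

The last element of post-order is the root; it splits in-order into left and right subtrees.
Root W: left subtree has 1 node {N}, right has 12 {L, T, Y, M, J, S, V, C, U, F, E, P}.
  Root U: left subtree has 8 nodes {L, T, Y, M, J, S, V, C}, right has 3 {F, E, P}.
    Root J: left subtree has 4 nodes {L, T, Y, M}, right has 3 {S, V, C}.
      Root Y: left subtree has 2 nodes {L, T}, right has 1 {M}.
        Root L: left subtree has 0 nodes { }, right has 1 {T}.
      Root C: left subtree has 2 nodes {S, V}, right has 0 { }.
        Root V: left subtree has 1 node {S}, right has 0 { }.
    Root F: left subtree has 0 nodes { }, right has 2 {E, P}.
      Root E: left subtree has 0 nodes { }, right has 1 {P}.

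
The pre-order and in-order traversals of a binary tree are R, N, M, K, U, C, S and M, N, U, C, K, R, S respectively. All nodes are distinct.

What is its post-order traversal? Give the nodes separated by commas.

The first element of pre-order is the root; it splits in-order into left and right subtrees.
Root R: left subtree has 5 nodes {M, N, U, C, K}, right has 1 {S}.
  Root N: left subtree has 1 node {M}, right has 3 {U, C, K}.
    Root K: left subtree has 2 nodes {U, C}, right has 0 { }.
      Root U: left subtree has 0 nodes { }, right has 1 {C}.

M, C, U, K, N, S, R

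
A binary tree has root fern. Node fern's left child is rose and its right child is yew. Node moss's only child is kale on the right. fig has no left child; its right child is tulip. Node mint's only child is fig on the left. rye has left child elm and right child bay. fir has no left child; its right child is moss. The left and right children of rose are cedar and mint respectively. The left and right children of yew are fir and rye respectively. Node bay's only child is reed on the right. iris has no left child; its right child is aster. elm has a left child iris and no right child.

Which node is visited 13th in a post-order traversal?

Post-order visits the left subtree, then the right subtree, then the node.
At fern: go left to rose.
  At rose: go left to cedar.
    cedar is a leaf — visit cedar.
  At rose: go right to mint.
    At mint: go left to fig.
      At fig: no left child.
      At fig: go right to tulip.
        tulip is a leaf — visit tulip.
      Visit fig.
    At mint: no right child.
    Visit mint.
  Visit rose.
At fern: go right to yew.
  At yew: go left to fir.
    At fir: no left child.
    At fir: go right to moss.
      At moss: no left child.
      At moss: go right to kale.
        kale is a leaf — visit kale.
      Visit moss.
    Visit fir.
  At yew: go right to rye.
    At rye: go left to elm.
      At elm: go left to iris.
        At iris: no left child.
        At iris: go right to aster.
          aster is a leaf — visit aster.
        Visit iris.
      At elm: no right child.
      Visit elm.
    At rye: go right to bay.
      At bay: no left child.
      At bay: go right to reed.
        reed is a leaf — visit reed.
      Visit bay.
    Visit rye.
  Visit yew.
Visit fern.
Full post-order sequence: cedar, tulip, fig, mint, rose, kale, moss, fir, aster, iris, elm, reed, bay, rye, yew, fern.

bay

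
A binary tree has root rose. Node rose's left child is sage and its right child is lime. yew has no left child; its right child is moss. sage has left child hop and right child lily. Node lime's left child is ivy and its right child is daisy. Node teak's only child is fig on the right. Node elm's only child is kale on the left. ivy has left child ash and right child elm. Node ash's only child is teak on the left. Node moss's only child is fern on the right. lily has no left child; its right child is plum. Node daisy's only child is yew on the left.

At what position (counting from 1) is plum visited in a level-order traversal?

Level-order visits nodes level by level from the root, left to right within each level.
Level 0: rose
Level 1: sage, lime
Level 2: hop, lily, ivy, daisy
Level 3: plum, ash, elm, yew
Level 4: teak, kale, moss
Level 5: fig, fern
Full level-order sequence: rose, sage, lime, hop, lily, ivy, daisy, plum, ash, elm, yew, teak, kale, moss, fig, fern.

8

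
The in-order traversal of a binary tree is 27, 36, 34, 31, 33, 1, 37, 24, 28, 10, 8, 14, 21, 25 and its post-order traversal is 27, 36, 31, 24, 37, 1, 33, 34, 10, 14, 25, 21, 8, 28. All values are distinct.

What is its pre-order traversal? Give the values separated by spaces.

28 34 36 27 33 31 1 37 24 8 10 21 14 25

The last element of post-order is the root; it splits in-order into left and right subtrees.
Root 28: left subtree has 8 nodes {27, 36, 34, 31, 33, 1, 37, 24}, right has 5 {10, 8, 14, 21, 25}.
  Root 34: left subtree has 2 nodes {27, 36}, right has 5 {31, 33, 1, 37, 24}.
    Root 36: left subtree has 1 node {27}, right has 0 { }.
    Root 33: left subtree has 1 node {31}, right has 3 {1, 37, 24}.
      Root 1: left subtree has 0 nodes { }, right has 2 {37, 24}.
        Root 37: left subtree has 0 nodes { }, right has 1 {24}.
  Root 8: left subtree has 1 node {10}, right has 3 {14, 21, 25}.
    Root 21: left subtree has 1 node {14}, right has 1 {25}.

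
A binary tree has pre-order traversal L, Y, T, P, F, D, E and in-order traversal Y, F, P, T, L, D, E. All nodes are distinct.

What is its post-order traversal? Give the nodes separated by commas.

The first element of pre-order is the root; it splits in-order into left and right subtrees.
Root L: left subtree has 4 nodes {Y, F, P, T}, right has 2 {D, E}.
  Root Y: left subtree has 0 nodes { }, right has 3 {F, P, T}.
    Root T: left subtree has 2 nodes {F, P}, right has 0 { }.
      Root P: left subtree has 1 node {F}, right has 0 { }.
  Root D: left subtree has 0 nodes { }, right has 1 {E}.

F, P, T, Y, E, D, L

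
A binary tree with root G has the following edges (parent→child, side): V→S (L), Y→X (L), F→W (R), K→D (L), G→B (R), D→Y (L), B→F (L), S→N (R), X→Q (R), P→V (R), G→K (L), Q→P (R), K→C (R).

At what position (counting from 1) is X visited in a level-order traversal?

Level-order visits nodes level by level from the root, left to right within each level.
Level 0: G
Level 1: K, B
Level 2: D, C, F
Level 3: Y, W
Level 4: X
Level 5: Q
Level 6: P
Level 7: V
Level 8: S
Level 9: N
Full level-order sequence: G, K, B, D, C, F, Y, W, X, Q, P, V, S, N.

9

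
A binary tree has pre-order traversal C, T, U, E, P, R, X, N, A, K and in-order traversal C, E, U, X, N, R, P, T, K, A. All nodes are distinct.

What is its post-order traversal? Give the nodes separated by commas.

The first element of pre-order is the root; it splits in-order into left and right subtrees.
Root C: left subtree has 0 nodes { }, right has 9 {E, U, X, N, R, P, T, K, A}.
  Root T: left subtree has 6 nodes {E, U, X, N, R, P}, right has 2 {K, A}.
    Root U: left subtree has 1 node {E}, right has 4 {X, N, R, P}.
      Root P: left subtree has 3 nodes {X, N, R}, right has 0 { }.
        Root R: left subtree has 2 nodes {X, N}, right has 0 { }.
          Root X: left subtree has 0 nodes { }, right has 1 {N}.
    Root A: left subtree has 1 node {K}, right has 0 { }.

E, N, X, R, P, U, K, A, T, C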